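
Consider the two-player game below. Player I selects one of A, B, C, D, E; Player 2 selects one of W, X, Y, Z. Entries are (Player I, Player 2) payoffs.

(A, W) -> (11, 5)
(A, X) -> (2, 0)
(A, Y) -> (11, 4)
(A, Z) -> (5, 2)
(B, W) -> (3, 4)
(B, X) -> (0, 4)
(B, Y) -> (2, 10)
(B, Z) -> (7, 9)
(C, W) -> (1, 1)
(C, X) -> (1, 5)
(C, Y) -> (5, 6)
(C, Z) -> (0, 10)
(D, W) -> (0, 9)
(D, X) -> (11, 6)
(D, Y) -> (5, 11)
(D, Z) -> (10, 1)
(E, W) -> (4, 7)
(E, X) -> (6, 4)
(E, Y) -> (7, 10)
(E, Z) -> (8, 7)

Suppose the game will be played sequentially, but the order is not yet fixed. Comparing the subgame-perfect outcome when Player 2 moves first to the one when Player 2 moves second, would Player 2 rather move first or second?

If Player I leads: Player 2's best replies are A→W, B→Y, C→Z, D→Y, E→Y; Player I's induced payoffs 11, 2, 0, 5, 7; outcome (A, W), payoffs (11, 5).
If Player 2 leads: Player I's best replies are W→A, X→D, Y→A, Z→D; Player 2's induced payoffs 5, 6, 4, 1; outcome (D, X), payoffs (11, 6).
Player 2 gets 6 moving first and 5 moving second, so Player 2 prefers to move first.

first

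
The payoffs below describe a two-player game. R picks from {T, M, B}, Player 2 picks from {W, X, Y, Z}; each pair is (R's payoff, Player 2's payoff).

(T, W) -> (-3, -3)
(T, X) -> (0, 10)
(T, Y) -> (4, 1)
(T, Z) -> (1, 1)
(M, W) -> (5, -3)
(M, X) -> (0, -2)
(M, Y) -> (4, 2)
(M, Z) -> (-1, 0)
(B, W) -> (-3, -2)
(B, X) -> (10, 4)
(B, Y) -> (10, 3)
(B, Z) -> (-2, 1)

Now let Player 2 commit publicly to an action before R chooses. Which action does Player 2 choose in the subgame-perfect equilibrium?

Backward induction with Player 2 moving first.
- W: BR = M, leader payoff -3.
- X: BR = B, leader payoff 4.
- Y: BR = B, leader payoff 3.
- Z: BR = T, leader payoff 1.
Maximizing over -3, 4, 3, 1, Player 2 chooses X. Subgame-perfect outcome: (B, X) with payoffs (10, 4).

X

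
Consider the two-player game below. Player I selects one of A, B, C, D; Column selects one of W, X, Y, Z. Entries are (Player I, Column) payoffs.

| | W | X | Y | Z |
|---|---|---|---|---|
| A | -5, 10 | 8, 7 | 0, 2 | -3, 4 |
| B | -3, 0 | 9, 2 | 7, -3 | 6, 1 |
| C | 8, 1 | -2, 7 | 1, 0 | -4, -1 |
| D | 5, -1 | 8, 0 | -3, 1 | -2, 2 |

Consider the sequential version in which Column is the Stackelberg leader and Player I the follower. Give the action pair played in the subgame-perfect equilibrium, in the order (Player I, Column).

Solve by backward induction (Column leads).
- W: BR = C, leader payoff 1.
- X: BR = B, leader payoff 2.
- Y: BR = B, leader payoff -3.
- Z: BR = B, leader payoff 1.
Column's induced payoffs are 1, 2, -3, 1, so Column commits to X. Subgame-perfect outcome: (B, X) with payoffs (9, 2).

(B, X)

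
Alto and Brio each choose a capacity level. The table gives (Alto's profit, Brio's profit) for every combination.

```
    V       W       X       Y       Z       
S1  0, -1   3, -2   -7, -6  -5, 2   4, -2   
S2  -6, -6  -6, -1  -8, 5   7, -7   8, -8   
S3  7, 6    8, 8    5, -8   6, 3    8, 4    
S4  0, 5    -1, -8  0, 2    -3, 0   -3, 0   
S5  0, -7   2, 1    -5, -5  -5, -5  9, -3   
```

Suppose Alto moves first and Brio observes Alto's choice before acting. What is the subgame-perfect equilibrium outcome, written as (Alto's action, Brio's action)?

Work backward from Brio's decision.
- S1: Brio compares -1, -2, -6, 2, -2 and picks Y; Alto would get -5.
- S2: Brio compares -6, -1, 5, -7, -8 and picks X; Alto would get -8.
- S3: Brio compares 6, 8, -8, 3, 4 and picks W; Alto would get 8.
- S4: Brio compares 5, -8, 2, 0, 0 and picks V; Alto would get 0.
- S5: Brio compares -7, 1, -5, -5, -3 and picks W; Alto would get 2.
Among -5, -8, 8, 0, 2, the best is 8 at S3. Subgame-perfect outcome: (S3, W) with payoffs (8, 8).

(S3, W)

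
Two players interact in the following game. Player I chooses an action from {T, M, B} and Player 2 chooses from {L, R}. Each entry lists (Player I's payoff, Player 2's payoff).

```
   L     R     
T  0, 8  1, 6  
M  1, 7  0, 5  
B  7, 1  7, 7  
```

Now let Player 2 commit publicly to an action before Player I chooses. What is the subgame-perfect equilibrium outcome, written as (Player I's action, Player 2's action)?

(B, R)

Player I best-responds to each possible Player 2 move:
- L: BR = B, leader payoff 1.
- R: BR = B, leader payoff 7.
Player 2's induced payoffs are 1, 7, so Player 2 commits to R. Subgame-perfect outcome: (B, R) with payoffs (7, 7).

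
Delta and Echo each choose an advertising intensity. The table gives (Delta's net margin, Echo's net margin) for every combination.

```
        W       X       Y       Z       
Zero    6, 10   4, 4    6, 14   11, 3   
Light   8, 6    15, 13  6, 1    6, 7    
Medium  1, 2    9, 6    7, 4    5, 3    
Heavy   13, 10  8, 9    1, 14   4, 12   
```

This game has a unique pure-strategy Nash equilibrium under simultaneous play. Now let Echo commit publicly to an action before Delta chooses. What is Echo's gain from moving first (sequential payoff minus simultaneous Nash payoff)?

0

Solve by backward induction (Echo leads).
- W: BR = Heavy, leader payoff 10.
- X: BR = Light, leader payoff 13.
- Y: BR = Medium, leader payoff 4.
- Z: BR = Zero, leader payoff 3.
Echo's induced payoffs are 10, 13, 4, 3, so Echo commits to X. Subgame-perfect outcome: (Light, X) with payoffs (15, 13).
Now find the simultaneous Nash equilibrium.
Delta's best replies: W→Heavy; X→Light; Y→Medium; Z→Zero.
Echo's best replies: Zero→Y; Light→X; Medium→X; Heavy→Y.
The unique mutual best reply is (Light, X), giving (15, 13).
Echo's commitment gain: 13 − 13 = 0.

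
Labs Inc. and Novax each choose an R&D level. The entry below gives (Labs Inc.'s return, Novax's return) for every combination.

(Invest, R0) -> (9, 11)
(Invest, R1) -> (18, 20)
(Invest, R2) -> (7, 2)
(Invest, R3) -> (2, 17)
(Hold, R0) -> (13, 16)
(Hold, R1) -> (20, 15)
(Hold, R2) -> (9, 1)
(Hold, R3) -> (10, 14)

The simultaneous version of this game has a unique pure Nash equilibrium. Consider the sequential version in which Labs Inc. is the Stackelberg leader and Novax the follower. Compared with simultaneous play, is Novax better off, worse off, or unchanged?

Solve by backward induction (Labs Inc. leads).
- Invest: Novax compares 11, 20, 2, 17 and picks R1; Labs Inc. would get 18.
- Hold: Novax compares 16, 15, 1, 14 and picks R0; Labs Inc. would get 13.
Labs Inc.'s induced payoffs are 18, 13, so Labs Inc. commits to Invest. Subgame-perfect outcome: (Invest, R1) with payoffs (18, 20).
For the simultaneous game, intersect best replies.
Labs Inc.'s best replies: R0→Hold; R1→Hold; R2→Hold; R3→Hold.
Novax's best replies: Invest→R1; Hold→R0.
The unique mutual best reply is (Hold, R0), giving (13, 16).
Novax earns 20 sequentially versus 16 at the Nash outcome: better off.

better off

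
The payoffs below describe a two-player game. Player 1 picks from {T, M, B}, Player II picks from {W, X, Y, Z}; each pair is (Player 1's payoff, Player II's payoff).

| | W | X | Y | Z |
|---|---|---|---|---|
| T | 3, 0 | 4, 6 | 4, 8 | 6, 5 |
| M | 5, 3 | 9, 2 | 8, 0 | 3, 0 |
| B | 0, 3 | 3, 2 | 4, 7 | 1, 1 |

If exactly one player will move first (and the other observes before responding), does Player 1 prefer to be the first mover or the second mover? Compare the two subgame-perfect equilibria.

If Player 1 leads: Player II's best replies are T→Y, M→W, B→Y; Player 1's induced payoffs 4, 5, 4; outcome (M, W), payoffs (5, 3).
If Player II leads: Player 1's best replies are W→M, X→M, Y→M, Z→T; Player II's induced payoffs 3, 2, 0, 5; outcome (T, Z), payoffs (6, 5).
Player 1 gets 5 moving first and 6 moving second, so Player 1 prefers to move second.

second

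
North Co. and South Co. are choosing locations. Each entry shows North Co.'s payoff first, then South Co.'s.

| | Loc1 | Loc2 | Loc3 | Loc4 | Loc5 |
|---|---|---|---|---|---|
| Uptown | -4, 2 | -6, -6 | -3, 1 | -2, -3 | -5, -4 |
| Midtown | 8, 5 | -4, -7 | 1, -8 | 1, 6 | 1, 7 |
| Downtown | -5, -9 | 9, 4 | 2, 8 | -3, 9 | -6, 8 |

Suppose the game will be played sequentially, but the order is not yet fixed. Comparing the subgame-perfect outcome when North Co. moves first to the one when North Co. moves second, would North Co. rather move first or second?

second

If North Co. leads: South Co.'s best replies are Uptown→Loc1, Midtown→Loc5, Downtown→Loc4; North Co.'s induced payoffs -4, 1, -3; outcome (Midtown, Loc5), payoffs (1, 7).
If South Co. leads: North Co.'s best replies are Loc1→Midtown, Loc2→Downtown, Loc3→Downtown, Loc4→Midtown, Loc5→Midtown; South Co.'s induced payoffs 5, 4, 8, 6, 7; outcome (Downtown, Loc3), payoffs (2, 8).
North Co. gets 1 moving first and 2 moving second, so North Co. prefers to move second.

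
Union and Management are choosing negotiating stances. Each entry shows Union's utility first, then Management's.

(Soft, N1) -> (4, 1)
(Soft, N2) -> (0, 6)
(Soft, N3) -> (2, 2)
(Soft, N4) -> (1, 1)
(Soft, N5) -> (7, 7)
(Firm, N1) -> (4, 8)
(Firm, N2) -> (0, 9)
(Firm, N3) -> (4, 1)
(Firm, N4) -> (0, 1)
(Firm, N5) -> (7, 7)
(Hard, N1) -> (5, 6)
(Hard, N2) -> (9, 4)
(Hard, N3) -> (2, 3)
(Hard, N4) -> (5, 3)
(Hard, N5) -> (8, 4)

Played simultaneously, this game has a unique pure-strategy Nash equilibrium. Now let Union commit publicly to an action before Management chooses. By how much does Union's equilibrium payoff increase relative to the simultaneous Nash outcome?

Management best-responds to each possible Union move:
- Soft → Management plays N5 (best of 1, 6, 2, 1, 7); Union gets 7.
- Firm → Management plays N2 (best of 8, 9, 1, 1, 7); Union gets 0.
- Hard → Management plays N1 (best of 6, 4, 3, 3, 4); Union gets 5.
Maximizing over 7, 0, 5, Union chooses Soft. Subgame-perfect outcome: (Soft, N5) with payoffs (7, 7).
Now find the simultaneous Nash equilibrium.
Union's best replies: N1→Hard; N2→Hard; N3→Firm; N4→Hard; N5→Hard.
Management's best replies: Soft→N5; Firm→N2; Hard→N1.
The unique mutual best reply is (Hard, N1), giving (5, 6).
Union's commitment gain: 7 − 5 = 2.

2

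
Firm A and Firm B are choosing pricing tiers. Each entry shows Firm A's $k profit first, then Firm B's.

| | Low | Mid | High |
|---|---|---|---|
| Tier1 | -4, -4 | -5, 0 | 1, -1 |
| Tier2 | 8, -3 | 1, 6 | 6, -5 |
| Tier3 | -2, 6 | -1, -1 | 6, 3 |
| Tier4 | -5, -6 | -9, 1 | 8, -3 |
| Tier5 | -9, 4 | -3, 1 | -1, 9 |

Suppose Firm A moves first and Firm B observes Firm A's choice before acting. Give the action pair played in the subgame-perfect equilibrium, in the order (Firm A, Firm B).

(Tier2, Mid)

Firm B best-responds to each possible Firm A move:
- Tier1: BR = Mid, leader payoff -5.
- Tier2: BR = Mid, leader payoff 1.
- Tier3: BR = Low, leader payoff -2.
- Tier4: BR = Mid, leader payoff -9.
- Tier5: BR = High, leader payoff -1.
Maximizing over -5, 1, -2, -9, -1, Firm A chooses Tier2. Subgame-perfect outcome: (Tier2, Mid) with payoffs (1, 6).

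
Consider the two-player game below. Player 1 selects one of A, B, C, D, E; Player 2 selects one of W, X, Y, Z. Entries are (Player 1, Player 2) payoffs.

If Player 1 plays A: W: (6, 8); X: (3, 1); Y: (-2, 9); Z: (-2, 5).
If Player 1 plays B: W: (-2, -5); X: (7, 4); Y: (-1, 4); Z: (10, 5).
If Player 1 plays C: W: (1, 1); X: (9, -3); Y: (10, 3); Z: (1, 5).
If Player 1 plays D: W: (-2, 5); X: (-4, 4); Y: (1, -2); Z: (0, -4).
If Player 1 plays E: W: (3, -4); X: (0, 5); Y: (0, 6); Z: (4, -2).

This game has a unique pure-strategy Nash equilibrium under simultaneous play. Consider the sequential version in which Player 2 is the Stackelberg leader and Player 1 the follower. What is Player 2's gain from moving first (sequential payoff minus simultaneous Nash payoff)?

Player 1 best-responds to each possible Player 2 move:
- W → Player 1 plays A (best of 6, -2, 1, -2, 3); Player 2 gets 8.
- X → Player 1 plays C (best of 3, 7, 9, -4, 0); Player 2 gets -3.
- Y → Player 1 plays C (best of -2, -1, 10, 1, 0); Player 2 gets 3.
- Z → Player 1 plays B (best of -2, 10, 1, 0, 4); Player 2 gets 5.
Maximizing over 8, -3, 3, 5, Player 2 chooses W. Subgame-perfect outcome: (A, W) with payoffs (6, 8).
Under simultaneous play:
Player 1's best replies: W→A; X→C; Y→C; Z→B.
Player 2's best replies: A→Y; B→Z; C→Z; D→W; E→Y.
Only (B, Z) has each player best-responding; Nash payoffs (10, 5).
Player 2's commitment gain: 8 − 5 = 3.

3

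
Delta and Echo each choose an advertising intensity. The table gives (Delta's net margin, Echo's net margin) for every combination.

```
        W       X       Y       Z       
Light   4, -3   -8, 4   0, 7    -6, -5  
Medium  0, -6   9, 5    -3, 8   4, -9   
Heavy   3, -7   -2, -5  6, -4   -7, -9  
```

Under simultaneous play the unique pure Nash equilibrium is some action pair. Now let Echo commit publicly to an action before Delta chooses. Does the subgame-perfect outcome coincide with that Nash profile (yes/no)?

Backward induction with Echo moving first.
- W: Delta compares 4, 0, 3 and picks Light; Echo would get -3.
- X: Delta compares -8, 9, -2 and picks Medium; Echo would get 5.
- Y: Delta compares 0, -3, 6 and picks Heavy; Echo would get -4.
- Z: Delta compares -6, 4, -7 and picks Medium; Echo would get -9.
Echo's induced payoffs are -3, 5, -4, -9, so Echo commits to X. Subgame-perfect outcome: (Medium, X) with payoffs (9, 5).
Under simultaneous play:
Delta's best replies: W→Light; X→Medium; Y→Heavy; Z→Medium.
Echo's best replies: Light→Y; Medium→Y; Heavy→Y.
Only (Heavy, Y) has each player best-responding; Nash payoffs (6, -4).
Sequential outcome (Medium, X) differs from the Nash profile (Heavy, Y).

no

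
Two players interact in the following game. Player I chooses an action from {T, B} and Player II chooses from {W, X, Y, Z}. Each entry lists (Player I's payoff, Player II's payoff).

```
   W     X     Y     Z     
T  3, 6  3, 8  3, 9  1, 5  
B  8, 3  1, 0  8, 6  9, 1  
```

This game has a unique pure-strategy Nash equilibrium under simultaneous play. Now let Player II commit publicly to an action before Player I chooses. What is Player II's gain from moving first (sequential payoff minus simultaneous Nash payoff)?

Backward induction with Player II moving first.
- W: Player I compares 3, 8 and picks B; Player II would get 3.
- X: Player I compares 3, 1 and picks T; Player II would get 8.
- Y: Player I compares 3, 8 and picks B; Player II would get 6.
- Z: Player I compares 1, 9 and picks B; Player II would get 1.
Player II's induced payoffs are 3, 8, 6, 1, so Player II commits to X. Subgame-perfect outcome: (T, X) with payoffs (3, 8).
For the simultaneous game, intersect best replies.
Player I's best replies: W→B; X→T; Y→B; Z→B.
Player II's best replies: T→Y; B→Y.
Only (B, Y) has each player best-responding; Nash payoffs (8, 6).
Player II's commitment gain: 8 − 6 = 2.

2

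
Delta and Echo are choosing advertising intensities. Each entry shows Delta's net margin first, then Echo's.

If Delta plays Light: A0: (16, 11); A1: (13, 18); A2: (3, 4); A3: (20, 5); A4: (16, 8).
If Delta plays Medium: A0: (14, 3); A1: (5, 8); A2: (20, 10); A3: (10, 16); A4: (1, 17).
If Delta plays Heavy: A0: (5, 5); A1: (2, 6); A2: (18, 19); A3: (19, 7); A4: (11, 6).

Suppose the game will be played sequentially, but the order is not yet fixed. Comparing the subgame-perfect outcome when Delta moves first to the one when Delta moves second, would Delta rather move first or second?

first

If Delta leads: Echo's best replies are Light→A1, Medium→A4, Heavy→A2; Delta's induced payoffs 13, 1, 18; outcome (Heavy, A2), payoffs (18, 19).
If Echo leads: Delta's best replies are A0→Light, A1→Light, A2→Medium, A3→Light, A4→Light; Echo's induced payoffs 11, 18, 10, 5, 8; outcome (Light, A1), payoffs (13, 18).
Delta gets 18 moving first and 13 moving second, so Delta prefers to move first.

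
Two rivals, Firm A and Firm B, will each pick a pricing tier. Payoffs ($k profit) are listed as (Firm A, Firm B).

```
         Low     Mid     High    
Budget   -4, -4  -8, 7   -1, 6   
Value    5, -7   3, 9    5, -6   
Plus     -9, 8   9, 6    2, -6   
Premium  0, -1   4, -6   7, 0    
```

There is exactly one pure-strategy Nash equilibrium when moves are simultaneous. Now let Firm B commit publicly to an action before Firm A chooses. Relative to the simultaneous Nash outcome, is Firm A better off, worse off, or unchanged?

Work backward from Firm A's decision.
- Low → Firm A plays Value (best of -4, 5, -9, 0); Firm B gets -7.
- Mid → Firm A plays Plus (best of -8, 3, 9, 4); Firm B gets 6.
- High → Firm A plays Premium (best of -1, 5, 2, 7); Firm B gets 0.
Firm B's induced payoffs are -7, 6, 0, so Firm B commits to Mid. Subgame-perfect outcome: (Plus, Mid) with payoffs (9, 6).
For the simultaneous game, intersect best replies.
Firm A's best replies: Low→Value; Mid→Plus; High→Premium.
Firm B's best replies: Budget→Mid; Value→Mid; Plus→Low; Premium→High.
The unique mutual best reply is (Premium, High), giving (7, 0).
Firm A earns 9 sequentially versus 7 at the Nash outcome: better off.

better off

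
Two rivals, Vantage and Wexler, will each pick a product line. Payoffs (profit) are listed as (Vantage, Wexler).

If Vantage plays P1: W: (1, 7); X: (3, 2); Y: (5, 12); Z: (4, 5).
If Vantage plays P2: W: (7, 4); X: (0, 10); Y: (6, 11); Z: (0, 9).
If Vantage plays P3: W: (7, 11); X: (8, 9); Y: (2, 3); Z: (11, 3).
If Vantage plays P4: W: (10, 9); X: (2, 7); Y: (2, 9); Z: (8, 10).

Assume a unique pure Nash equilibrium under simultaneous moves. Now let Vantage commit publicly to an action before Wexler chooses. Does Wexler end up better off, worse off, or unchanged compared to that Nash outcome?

Wexler best-responds to each possible Vantage move:
- P1: BR = Y, leader payoff 5.
- P2: BR = Y, leader payoff 6.
- P3: BR = W, leader payoff 7.
- P4: BR = Z, leader payoff 8.
Vantage's induced payoffs are 5, 6, 7, 8, so Vantage commits to P4. Subgame-perfect outcome: (P4, Z) with payoffs (8, 10).
For the simultaneous game, intersect best replies.
Vantage's best replies: W→P4; X→P3; Y→P2; Z→P3.
Wexler's best replies: P1→Y; P2→Y; P3→W; P4→Z.
The unique mutual best reply is (P2, Y), giving (6, 11).
Wexler earns 10 sequentially versus 11 at the Nash outcome: worse off.

worse off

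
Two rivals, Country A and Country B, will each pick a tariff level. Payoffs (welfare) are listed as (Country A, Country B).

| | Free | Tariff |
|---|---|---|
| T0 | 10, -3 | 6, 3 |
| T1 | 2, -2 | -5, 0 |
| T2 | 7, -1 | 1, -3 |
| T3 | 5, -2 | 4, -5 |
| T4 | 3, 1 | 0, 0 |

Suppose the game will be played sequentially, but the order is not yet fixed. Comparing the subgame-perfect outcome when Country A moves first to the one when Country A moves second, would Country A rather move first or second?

If Country A leads: Country B's best replies are T0→Tariff, T1→Tariff, T2→Free, T3→Free, T4→Free; Country A's induced payoffs 6, -5, 7, 5, 3; outcome (T2, Free), payoffs (7, -1).
If Country B leads: Country A's best replies are Free→T0, Tariff→T0; Country B's induced payoffs -3, 3; outcome (T0, Tariff), payoffs (6, 3).
Country A gets 7 moving first and 6 moving second, so Country A prefers to move first.

first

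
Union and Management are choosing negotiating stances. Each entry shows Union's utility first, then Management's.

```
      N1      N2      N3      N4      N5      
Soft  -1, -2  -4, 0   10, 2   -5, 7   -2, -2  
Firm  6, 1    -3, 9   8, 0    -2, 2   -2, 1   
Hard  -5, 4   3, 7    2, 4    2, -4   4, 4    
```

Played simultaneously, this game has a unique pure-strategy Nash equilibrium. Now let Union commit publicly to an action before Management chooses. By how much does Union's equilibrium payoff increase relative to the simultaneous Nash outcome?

Backward induction with Union moving first.
- Soft → Management plays N4 (best of -2, 0, 2, 7, -2); Union gets -5.
- Firm → Management plays N2 (best of 1, 9, 0, 2, 1); Union gets -3.
- Hard → Management plays N2 (best of 4, 7, 4, -4, 4); Union gets 3.
Among -5, -3, 3, the best is 3 at Hard. Subgame-perfect outcome: (Hard, N2) with payoffs (3, 7).
For the simultaneous game, intersect best replies.
Union's best replies: N1→Firm; N2→Hard; N3→Soft; N4→Hard; N5→Hard.
Management's best replies: Soft→N4; Firm→N2; Hard→N2.
Only (Hard, N2) has each player best-responding; Nash payoffs (3, 7).
Union's commitment gain: 3 − 3 = 0.

0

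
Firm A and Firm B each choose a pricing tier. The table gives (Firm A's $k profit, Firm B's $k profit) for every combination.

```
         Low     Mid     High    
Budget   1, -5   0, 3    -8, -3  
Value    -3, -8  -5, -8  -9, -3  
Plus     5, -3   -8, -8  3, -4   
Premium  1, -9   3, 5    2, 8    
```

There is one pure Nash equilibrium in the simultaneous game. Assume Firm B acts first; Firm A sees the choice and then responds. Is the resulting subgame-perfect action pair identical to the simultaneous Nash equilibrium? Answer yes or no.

Firm A best-responds to each possible Firm B move:
- Low: BR = Plus, leader payoff -3.
- Mid: BR = Premium, leader payoff 5.
- High: BR = Plus, leader payoff -4.
Among -3, 5, -4, the best is 5 at Mid. Subgame-perfect outcome: (Premium, Mid) with payoffs (3, 5).
For the simultaneous game, intersect best replies.
Firm A's best replies: Low→Plus; Mid→Premium; High→Plus.
Firm B's best replies: Budget→Mid; Value→High; Plus→Low; Premium→High.
The unique mutual best reply is (Plus, Low), giving (5, -3).
Sequential outcome (Premium, Mid) differs from the Nash profile (Plus, Low).

no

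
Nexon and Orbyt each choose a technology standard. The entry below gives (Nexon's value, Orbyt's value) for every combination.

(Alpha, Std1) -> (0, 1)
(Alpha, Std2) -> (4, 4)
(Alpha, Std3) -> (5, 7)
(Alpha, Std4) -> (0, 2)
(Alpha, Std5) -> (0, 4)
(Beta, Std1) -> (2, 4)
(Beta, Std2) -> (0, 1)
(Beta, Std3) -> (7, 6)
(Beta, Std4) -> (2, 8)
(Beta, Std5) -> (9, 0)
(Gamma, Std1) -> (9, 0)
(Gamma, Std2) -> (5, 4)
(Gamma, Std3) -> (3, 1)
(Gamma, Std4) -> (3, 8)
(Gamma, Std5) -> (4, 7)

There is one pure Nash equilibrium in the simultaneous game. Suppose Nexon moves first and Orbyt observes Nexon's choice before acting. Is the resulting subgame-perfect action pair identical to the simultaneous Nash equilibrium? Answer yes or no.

no

Backward induction with Nexon moving first.
- Alpha: BR = Std3, leader payoff 5.
- Beta: BR = Std4, leader payoff 2.
- Gamma: BR = Std4, leader payoff 3.
Nexon's induced payoffs are 5, 2, 3, so Nexon commits to Alpha. Subgame-perfect outcome: (Alpha, Std3) with payoffs (5, 7).
Under simultaneous play:
Nexon's best replies: Std1→Gamma; Std2→Gamma; Std3→Beta; Std4→Gamma; Std5→Beta.
Orbyt's best replies: Alpha→Std3; Beta→Std4; Gamma→Std4.
The unique mutual best reply is (Gamma, Std4), giving (3, 8).
Sequential outcome (Alpha, Std3) differs from the Nash profile (Gamma, Std4).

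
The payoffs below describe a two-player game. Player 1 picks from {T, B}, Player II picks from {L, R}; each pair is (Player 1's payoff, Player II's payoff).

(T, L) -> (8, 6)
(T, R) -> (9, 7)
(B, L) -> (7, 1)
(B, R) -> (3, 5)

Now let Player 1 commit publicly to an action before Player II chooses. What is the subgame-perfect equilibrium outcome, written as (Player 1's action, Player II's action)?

(T, R)

Work backward from Player II's decision.
- T: Player II compares 6, 7 and picks R; Player 1 would get 9.
- B: Player II compares 1, 5 and picks R; Player 1 would get 3.
Maximizing over 9, 3, Player 1 chooses T. Subgame-perfect outcome: (T, R) with payoffs (9, 7).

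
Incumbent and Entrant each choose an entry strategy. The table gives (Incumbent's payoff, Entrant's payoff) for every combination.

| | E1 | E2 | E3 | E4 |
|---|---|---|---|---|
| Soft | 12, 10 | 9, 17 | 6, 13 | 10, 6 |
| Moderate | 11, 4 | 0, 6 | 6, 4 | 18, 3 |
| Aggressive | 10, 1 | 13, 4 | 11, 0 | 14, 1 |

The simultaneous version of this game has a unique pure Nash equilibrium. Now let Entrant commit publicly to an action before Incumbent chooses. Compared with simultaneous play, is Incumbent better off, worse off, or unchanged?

worse off

Solve by backward induction (Entrant leads).
- E1: BR = Soft, leader payoff 10.
- E2: BR = Aggressive, leader payoff 4.
- E3: BR = Aggressive, leader payoff 0.
- E4: BR = Moderate, leader payoff 3.
Entrant's induced payoffs are 10, 4, 0, 3, so Entrant commits to E1. Subgame-perfect outcome: (Soft, E1) with payoffs (12, 10).
Now find the simultaneous Nash equilibrium.
Incumbent's best replies: E1→Soft; E2→Aggressive; E3→Aggressive; E4→Moderate.
Entrant's best replies: Soft→E2; Moderate→E2; Aggressive→E2.
Only (Aggressive, E2) has each player best-responding; Nash payoffs (13, 4).
Incumbent earns 12 sequentially versus 13 at the Nash outcome: worse off.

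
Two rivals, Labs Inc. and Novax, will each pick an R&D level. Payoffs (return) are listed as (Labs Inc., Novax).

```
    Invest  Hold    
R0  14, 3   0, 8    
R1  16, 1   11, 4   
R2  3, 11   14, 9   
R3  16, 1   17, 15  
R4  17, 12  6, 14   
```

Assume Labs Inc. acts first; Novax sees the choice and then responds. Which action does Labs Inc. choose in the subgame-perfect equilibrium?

R3

Backward induction with Labs Inc. moving first.
- R0 → Novax plays Hold (best of 3, 8); Labs Inc. gets 0.
- R1 → Novax plays Hold (best of 1, 4); Labs Inc. gets 11.
- R2 → Novax plays Invest (best of 11, 9); Labs Inc. gets 3.
- R3 → Novax plays Hold (best of 1, 15); Labs Inc. gets 17.
- R4 → Novax plays Hold (best of 12, 14); Labs Inc. gets 6.
Maximizing over 0, 11, 3, 17, 6, Labs Inc. chooses R3. Subgame-perfect outcome: (R3, Hold) with payoffs (17, 15).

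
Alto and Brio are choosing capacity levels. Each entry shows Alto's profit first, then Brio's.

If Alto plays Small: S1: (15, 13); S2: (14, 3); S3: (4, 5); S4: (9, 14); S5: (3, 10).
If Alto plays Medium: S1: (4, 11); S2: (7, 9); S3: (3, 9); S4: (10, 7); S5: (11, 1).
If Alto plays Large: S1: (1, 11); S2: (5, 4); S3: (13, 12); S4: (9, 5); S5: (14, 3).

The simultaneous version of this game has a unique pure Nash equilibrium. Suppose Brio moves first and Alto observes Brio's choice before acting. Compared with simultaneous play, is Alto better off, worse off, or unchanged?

better off

Solve by backward induction (Brio leads).
- S1 → Alto plays Small (best of 15, 4, 1); Brio gets 13.
- S2 → Alto plays Small (best of 14, 7, 5); Brio gets 3.
- S3 → Alto plays Large (best of 4, 3, 13); Brio gets 12.
- S4 → Alto plays Medium (best of 9, 10, 9); Brio gets 7.
- S5 → Alto plays Large (best of 3, 11, 14); Brio gets 3.
Brio's induced payoffs are 13, 3, 12, 7, 3, so Brio commits to S1. Subgame-perfect outcome: (Small, S1) with payoffs (15, 13).
Under simultaneous play:
Alto's best replies: S1→Small; S2→Small; S3→Large; S4→Medium; S5→Large.
Brio's best replies: Small→S4; Medium→S1; Large→S3.
Only (Large, S3) has each player best-responding; Nash payoffs (13, 12).
Alto earns 15 sequentially versus 13 at the Nash outcome: better off.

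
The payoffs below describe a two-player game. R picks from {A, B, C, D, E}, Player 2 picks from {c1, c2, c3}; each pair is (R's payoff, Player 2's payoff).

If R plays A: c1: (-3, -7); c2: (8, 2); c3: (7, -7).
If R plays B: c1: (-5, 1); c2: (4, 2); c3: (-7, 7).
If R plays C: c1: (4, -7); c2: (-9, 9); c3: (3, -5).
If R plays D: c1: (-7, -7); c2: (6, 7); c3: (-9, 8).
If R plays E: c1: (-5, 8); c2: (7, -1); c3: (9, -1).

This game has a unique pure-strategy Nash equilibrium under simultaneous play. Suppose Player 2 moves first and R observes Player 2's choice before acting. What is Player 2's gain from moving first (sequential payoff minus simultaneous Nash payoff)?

Backward induction with Player 2 moving first.
- c1: R compares -3, -5, 4, -7, -5 and picks C; Player 2 would get -7.
- c2: R compares 8, 4, -9, 6, 7 and picks A; Player 2 would get 2.
- c3: R compares 7, -7, 3, -9, 9 and picks E; Player 2 would get -1.
Among -7, 2, -1, the best is 2 at c2. Subgame-perfect outcome: (A, c2) with payoffs (8, 2).
Now find the simultaneous Nash equilibrium.
R's best replies: c1→C; c2→A; c3→E.
Player 2's best replies: A→c2; B→c3; C→c2; D→c3; E→c1.
Only (A, c2) has each player best-responding; Nash payoffs (8, 2).
Player 2's commitment gain: 2 − 2 = 0.

0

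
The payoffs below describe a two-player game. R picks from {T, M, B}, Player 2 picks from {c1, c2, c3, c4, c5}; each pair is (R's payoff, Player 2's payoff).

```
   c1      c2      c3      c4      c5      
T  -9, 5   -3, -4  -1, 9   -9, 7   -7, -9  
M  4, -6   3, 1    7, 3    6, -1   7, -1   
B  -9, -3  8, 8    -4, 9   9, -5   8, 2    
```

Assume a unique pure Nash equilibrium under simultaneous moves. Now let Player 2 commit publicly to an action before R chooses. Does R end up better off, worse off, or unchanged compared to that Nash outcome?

Backward induction with Player 2 moving first.
- c1 → R plays M (best of -9, 4, -9); Player 2 gets -6.
- c2 → R plays B (best of -3, 3, 8); Player 2 gets 8.
- c3 → R plays M (best of -1, 7, -4); Player 2 gets 3.
- c4 → R plays B (best of -9, 6, 9); Player 2 gets -5.
- c5 → R plays B (best of -7, 7, 8); Player 2 gets 2.
Maximizing over -6, 8, 3, -5, 2, Player 2 chooses c2. Subgame-perfect outcome: (B, c2) with payoffs (8, 8).
Under simultaneous play:
R's best replies: c1→M; c2→B; c3→M; c4→B; c5→B.
Player 2's best replies: T→c3; M→c3; B→c3.
Only (M, c3) has each player best-responding; Nash payoffs (7, 3).
R earns 8 sequentially versus 7 at the Nash outcome: better off.

better off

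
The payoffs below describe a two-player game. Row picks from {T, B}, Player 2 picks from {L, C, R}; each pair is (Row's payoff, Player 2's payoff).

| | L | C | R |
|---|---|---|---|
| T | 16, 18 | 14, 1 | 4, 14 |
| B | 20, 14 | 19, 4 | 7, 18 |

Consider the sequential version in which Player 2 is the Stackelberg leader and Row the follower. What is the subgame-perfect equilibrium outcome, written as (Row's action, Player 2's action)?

Solve by backward induction (Player 2 leads).
- L: Row compares 16, 20 and picks B; Player 2 would get 14.
- C: Row compares 14, 19 and picks B; Player 2 would get 4.
- R: Row compares 4, 7 and picks B; Player 2 would get 18.
Maximizing over 14, 4, 18, Player 2 chooses R. Subgame-perfect outcome: (B, R) with payoffs (7, 18).

(B, R)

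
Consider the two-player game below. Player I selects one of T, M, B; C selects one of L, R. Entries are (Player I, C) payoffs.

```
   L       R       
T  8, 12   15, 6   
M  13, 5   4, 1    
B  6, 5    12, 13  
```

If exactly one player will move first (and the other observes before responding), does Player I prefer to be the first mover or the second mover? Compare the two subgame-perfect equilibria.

If Player I leads: C's best replies are T→L, M→L, B→R; Player I's induced payoffs 8, 13, 12; outcome (M, L), payoffs (13, 5).
If C leads: Player I's best replies are L→M, R→T; C's induced payoffs 5, 6; outcome (T, R), payoffs (15, 6).
Player I gets 13 moving first and 15 moving second, so Player I prefers to move second.

second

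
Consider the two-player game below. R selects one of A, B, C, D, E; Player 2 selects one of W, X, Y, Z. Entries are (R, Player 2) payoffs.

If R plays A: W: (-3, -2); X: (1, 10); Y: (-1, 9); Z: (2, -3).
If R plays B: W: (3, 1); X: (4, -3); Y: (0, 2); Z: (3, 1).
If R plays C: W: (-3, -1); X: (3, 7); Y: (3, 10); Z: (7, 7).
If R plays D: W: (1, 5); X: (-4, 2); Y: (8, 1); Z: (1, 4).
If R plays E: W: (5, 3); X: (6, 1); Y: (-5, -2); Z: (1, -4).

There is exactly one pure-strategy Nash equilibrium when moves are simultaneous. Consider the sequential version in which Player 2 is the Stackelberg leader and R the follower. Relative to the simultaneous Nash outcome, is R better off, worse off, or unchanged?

better off

R best-responds to each possible Player 2 move:
- W: R compares -3, 3, -3, 1, 5 and picks E; Player 2 would get 3.
- X: R compares 1, 4, 3, -4, 6 and picks E; Player 2 would get 1.
- Y: R compares -1, 0, 3, 8, -5 and picks D; Player 2 would get 1.
- Z: R compares 2, 3, 7, 1, 1 and picks C; Player 2 would get 7.
Among 3, 1, 1, 7, the best is 7 at Z. Subgame-perfect outcome: (C, Z) with payoffs (7, 7).
For the simultaneous game, intersect best replies.
R's best replies: W→E; X→E; Y→D; Z→C.
Player 2's best replies: A→X; B→Y; C→Y; D→W; E→W.
Only (E, W) has each player best-responding; Nash payoffs (5, 3).
R earns 7 sequentially versus 5 at the Nash outcome: better off.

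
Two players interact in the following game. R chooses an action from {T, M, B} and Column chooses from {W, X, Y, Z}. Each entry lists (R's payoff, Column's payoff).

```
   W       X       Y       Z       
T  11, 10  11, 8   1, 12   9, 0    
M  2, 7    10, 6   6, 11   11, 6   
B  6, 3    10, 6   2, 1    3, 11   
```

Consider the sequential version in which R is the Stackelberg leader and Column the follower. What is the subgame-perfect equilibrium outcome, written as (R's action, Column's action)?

Backward induction with R moving first.
- T: BR = Y, leader payoff 1.
- M: BR = Y, leader payoff 6.
- B: BR = Z, leader payoff 3.
Among 1, 6, 3, the best is 6 at M. Subgame-perfect outcome: (M, Y) with payoffs (6, 11).

(M, Y)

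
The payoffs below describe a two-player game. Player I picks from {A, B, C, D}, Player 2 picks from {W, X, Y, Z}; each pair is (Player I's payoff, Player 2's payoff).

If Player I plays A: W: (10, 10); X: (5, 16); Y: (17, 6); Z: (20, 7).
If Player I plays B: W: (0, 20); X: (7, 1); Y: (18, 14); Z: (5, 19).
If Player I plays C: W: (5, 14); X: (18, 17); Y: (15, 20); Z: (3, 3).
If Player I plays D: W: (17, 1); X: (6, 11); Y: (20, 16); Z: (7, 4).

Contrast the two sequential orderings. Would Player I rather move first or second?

first

If Player I leads: Player 2's best replies are A→X, B→W, C→Y, D→Y; Player I's induced payoffs 5, 0, 15, 20; outcome (D, Y), payoffs (20, 16).
If Player 2 leads: Player I's best replies are W→D, X→C, Y→D, Z→A; Player 2's induced payoffs 1, 17, 16, 7; outcome (C, X), payoffs (18, 17).
Player I gets 20 moving first and 18 moving second, so Player I prefers to move first.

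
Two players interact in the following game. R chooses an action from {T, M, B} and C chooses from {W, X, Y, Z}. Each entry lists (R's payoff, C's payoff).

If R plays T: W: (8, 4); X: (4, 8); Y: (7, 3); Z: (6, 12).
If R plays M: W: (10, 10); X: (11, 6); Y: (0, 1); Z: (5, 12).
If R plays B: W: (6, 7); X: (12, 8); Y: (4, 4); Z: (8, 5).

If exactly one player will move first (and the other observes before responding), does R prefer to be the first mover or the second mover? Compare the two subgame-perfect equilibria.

If R leads: C's best replies are T→Z, M→Z, B→X; R's induced payoffs 6, 5, 12; outcome (B, X), payoffs (12, 8).
If C leads: R's best replies are W→M, X→B, Y→T, Z→B; C's induced payoffs 10, 8, 3, 5; outcome (M, W), payoffs (10, 10).
R gets 12 moving first and 10 moving second, so R prefers to move first.

first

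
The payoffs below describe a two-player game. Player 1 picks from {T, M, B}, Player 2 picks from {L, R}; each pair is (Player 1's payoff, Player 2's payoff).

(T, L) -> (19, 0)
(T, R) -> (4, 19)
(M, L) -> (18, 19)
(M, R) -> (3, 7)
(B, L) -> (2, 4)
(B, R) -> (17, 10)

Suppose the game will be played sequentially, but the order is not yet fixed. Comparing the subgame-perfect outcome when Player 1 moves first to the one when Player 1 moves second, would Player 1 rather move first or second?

first

If Player 1 leads: Player 2's best replies are T→R, M→L, B→R; Player 1's induced payoffs 4, 18, 17; outcome (M, L), payoffs (18, 19).
If Player 2 leads: Player 1's best replies are L→T, R→B; Player 2's induced payoffs 0, 10; outcome (B, R), payoffs (17, 10).
Player 1 gets 18 moving first and 17 moving second, so Player 1 prefers to move first.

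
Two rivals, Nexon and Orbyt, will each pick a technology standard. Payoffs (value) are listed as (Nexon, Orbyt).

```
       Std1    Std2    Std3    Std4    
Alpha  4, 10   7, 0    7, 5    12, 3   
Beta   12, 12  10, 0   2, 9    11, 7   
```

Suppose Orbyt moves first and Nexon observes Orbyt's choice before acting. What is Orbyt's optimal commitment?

Backward induction with Orbyt moving first.
- Std1 → Nexon plays Beta (best of 4, 12); Orbyt gets 12.
- Std2 → Nexon plays Beta (best of 7, 10); Orbyt gets 0.
- Std3 → Nexon plays Alpha (best of 7, 2); Orbyt gets 5.
- Std4 → Nexon plays Alpha (best of 12, 11); Orbyt gets 3.
Maximizing over 12, 0, 5, 3, Orbyt chooses Std1. Subgame-perfect outcome: (Beta, Std1) with payoffs (12, 12).

Std1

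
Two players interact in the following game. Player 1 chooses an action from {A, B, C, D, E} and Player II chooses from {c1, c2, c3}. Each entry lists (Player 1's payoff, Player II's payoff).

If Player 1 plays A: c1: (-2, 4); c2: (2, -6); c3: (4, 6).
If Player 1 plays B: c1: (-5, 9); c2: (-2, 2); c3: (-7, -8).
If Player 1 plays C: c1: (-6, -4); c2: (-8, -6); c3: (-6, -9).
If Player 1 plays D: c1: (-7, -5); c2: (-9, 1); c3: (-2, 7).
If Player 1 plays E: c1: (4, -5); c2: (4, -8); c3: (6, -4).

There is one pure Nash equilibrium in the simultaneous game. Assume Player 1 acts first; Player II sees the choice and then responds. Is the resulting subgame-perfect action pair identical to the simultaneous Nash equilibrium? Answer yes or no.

yes

Backward induction with Player 1 moving first.
- A: BR = c3, leader payoff 4.
- B: BR = c1, leader payoff -5.
- C: BR = c1, leader payoff -6.
- D: BR = c3, leader payoff -2.
- E: BR = c3, leader payoff 6.
Maximizing over 4, -5, -6, -2, 6, Player 1 chooses E. Subgame-perfect outcome: (E, c3) with payoffs (6, -4).
Now find the simultaneous Nash equilibrium.
Player 1's best replies: c1→E; c2→E; c3→E.
Player II's best replies: A→c3; B→c1; C→c1; D→c3; E→c3.
Only (E, c3) has each player best-responding; Nash payoffs (6, -4).
Sequential outcome (E, c3) coincides with the Nash profile (E, c3).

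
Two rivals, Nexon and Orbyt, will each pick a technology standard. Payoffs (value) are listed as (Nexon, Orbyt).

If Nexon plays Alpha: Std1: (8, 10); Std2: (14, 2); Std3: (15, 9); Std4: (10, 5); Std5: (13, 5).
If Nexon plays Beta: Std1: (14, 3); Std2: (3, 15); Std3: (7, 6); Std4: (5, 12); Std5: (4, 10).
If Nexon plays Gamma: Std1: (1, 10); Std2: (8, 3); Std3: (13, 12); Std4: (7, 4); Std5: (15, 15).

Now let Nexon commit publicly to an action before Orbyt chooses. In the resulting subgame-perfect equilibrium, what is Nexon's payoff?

Orbyt best-responds to each possible Nexon move:
- Alpha → Orbyt plays Std1 (best of 10, 2, 9, 5, 5); Nexon gets 8.
- Beta → Orbyt plays Std2 (best of 3, 15, 6, 12, 10); Nexon gets 3.
- Gamma → Orbyt plays Std5 (best of 10, 3, 12, 4, 15); Nexon gets 15.
Among 8, 3, 15, the best is 15 at Gamma. Subgame-perfect outcome: (Gamma, Std5) with payoffs (15, 15).

15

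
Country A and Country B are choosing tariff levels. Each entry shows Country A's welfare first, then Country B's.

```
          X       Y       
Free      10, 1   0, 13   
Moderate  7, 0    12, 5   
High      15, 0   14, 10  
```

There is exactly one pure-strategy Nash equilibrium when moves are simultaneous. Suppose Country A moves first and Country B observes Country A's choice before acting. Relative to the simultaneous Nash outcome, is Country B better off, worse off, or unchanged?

Work backward from Country B's decision.
- Free: BR = Y, leader payoff 0.
- Moderate: BR = Y, leader payoff 12.
- High: BR = Y, leader payoff 14.
Country A's induced payoffs are 0, 12, 14, so Country A commits to High. Subgame-perfect outcome: (High, Y) with payoffs (14, 10).
For the simultaneous game, intersect best replies.
Country A's best replies: X→High; Y→High.
Country B's best replies: Free→Y; Moderate→Y; High→Y.
Only (High, Y) has each player best-responding; Nash payoffs (14, 10).
Country B earns 10 sequentially versus 10 at the Nash outcome: unchanged.

unchanged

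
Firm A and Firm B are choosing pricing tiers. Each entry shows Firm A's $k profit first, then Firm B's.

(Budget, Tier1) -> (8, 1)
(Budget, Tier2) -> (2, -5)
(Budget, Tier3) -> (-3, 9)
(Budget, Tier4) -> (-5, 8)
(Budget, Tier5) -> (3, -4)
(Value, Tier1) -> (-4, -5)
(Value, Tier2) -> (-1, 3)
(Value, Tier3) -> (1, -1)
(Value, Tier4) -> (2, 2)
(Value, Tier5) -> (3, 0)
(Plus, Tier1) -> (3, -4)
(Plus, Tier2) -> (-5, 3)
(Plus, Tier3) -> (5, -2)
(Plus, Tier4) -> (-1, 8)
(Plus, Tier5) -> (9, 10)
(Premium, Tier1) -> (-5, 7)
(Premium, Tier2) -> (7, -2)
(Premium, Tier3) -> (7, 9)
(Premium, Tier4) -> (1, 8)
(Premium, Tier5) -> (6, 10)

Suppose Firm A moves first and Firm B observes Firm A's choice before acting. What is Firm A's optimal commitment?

Plus

Firm B best-responds to each possible Firm A move:
- Budget: Firm B compares 1, -5, 9, 8, -4 and picks Tier3; Firm A would get -3.
- Value: Firm B compares -5, 3, -1, 2, 0 and picks Tier2; Firm A would get -1.
- Plus: Firm B compares -4, 3, -2, 8, 10 and picks Tier5; Firm A would get 9.
- Premium: Firm B compares 7, -2, 9, 8, 10 and picks Tier5; Firm A would get 6.
Firm A's induced payoffs are -3, -1, 9, 6, so Firm A commits to Plus. Subgame-perfect outcome: (Plus, Tier5) with payoffs (9, 10).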